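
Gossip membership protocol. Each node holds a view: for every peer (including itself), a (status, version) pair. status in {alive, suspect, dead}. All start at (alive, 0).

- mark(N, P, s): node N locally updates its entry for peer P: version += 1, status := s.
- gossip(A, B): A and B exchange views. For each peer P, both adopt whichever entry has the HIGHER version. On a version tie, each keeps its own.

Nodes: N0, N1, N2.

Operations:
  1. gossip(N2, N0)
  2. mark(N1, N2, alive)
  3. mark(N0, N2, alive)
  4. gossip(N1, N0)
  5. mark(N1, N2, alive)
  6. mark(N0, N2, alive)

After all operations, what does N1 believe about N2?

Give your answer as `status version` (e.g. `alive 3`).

Op 1: gossip N2<->N0 -> N2.N0=(alive,v0) N2.N1=(alive,v0) N2.N2=(alive,v0) | N0.N0=(alive,v0) N0.N1=(alive,v0) N0.N2=(alive,v0)
Op 2: N1 marks N2=alive -> (alive,v1)
Op 3: N0 marks N2=alive -> (alive,v1)
Op 4: gossip N1<->N0 -> N1.N0=(alive,v0) N1.N1=(alive,v0) N1.N2=(alive,v1) | N0.N0=(alive,v0) N0.N1=(alive,v0) N0.N2=(alive,v1)
Op 5: N1 marks N2=alive -> (alive,v2)
Op 6: N0 marks N2=alive -> (alive,v2)

Answer: alive 2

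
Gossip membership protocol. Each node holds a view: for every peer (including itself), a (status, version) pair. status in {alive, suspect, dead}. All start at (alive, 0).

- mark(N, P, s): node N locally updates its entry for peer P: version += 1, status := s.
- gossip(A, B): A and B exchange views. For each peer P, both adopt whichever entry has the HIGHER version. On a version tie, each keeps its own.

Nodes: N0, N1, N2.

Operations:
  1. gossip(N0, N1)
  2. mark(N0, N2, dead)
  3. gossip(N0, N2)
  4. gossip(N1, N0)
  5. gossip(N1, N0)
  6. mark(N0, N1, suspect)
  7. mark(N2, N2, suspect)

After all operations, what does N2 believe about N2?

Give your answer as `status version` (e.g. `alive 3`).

Op 1: gossip N0<->N1 -> N0.N0=(alive,v0) N0.N1=(alive,v0) N0.N2=(alive,v0) | N1.N0=(alive,v0) N1.N1=(alive,v0) N1.N2=(alive,v0)
Op 2: N0 marks N2=dead -> (dead,v1)
Op 3: gossip N0<->N2 -> N0.N0=(alive,v0) N0.N1=(alive,v0) N0.N2=(dead,v1) | N2.N0=(alive,v0) N2.N1=(alive,v0) N2.N2=(dead,v1)
Op 4: gossip N1<->N0 -> N1.N0=(alive,v0) N1.N1=(alive,v0) N1.N2=(dead,v1) | N0.N0=(alive,v0) N0.N1=(alive,v0) N0.N2=(dead,v1)
Op 5: gossip N1<->N0 -> N1.N0=(alive,v0) N1.N1=(alive,v0) N1.N2=(dead,v1) | N0.N0=(alive,v0) N0.N1=(alive,v0) N0.N2=(dead,v1)
Op 6: N0 marks N1=suspect -> (suspect,v1)
Op 7: N2 marks N2=suspect -> (suspect,v2)

Answer: suspect 2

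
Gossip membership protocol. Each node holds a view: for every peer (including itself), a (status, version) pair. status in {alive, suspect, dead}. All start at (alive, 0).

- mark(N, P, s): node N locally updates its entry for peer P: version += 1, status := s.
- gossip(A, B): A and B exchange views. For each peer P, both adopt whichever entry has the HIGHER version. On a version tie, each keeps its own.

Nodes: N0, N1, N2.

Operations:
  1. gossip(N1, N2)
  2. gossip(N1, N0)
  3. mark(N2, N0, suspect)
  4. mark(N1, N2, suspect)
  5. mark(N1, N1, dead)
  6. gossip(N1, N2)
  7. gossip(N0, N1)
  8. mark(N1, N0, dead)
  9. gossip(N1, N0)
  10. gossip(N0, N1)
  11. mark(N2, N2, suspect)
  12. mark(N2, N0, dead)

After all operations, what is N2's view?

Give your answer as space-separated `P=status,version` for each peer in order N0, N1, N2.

Answer: N0=dead,2 N1=dead,1 N2=suspect,2

Derivation:
Op 1: gossip N1<->N2 -> N1.N0=(alive,v0) N1.N1=(alive,v0) N1.N2=(alive,v0) | N2.N0=(alive,v0) N2.N1=(alive,v0) N2.N2=(alive,v0)
Op 2: gossip N1<->N0 -> N1.N0=(alive,v0) N1.N1=(alive,v0) N1.N2=(alive,v0) | N0.N0=(alive,v0) N0.N1=(alive,v0) N0.N2=(alive,v0)
Op 3: N2 marks N0=suspect -> (suspect,v1)
Op 4: N1 marks N2=suspect -> (suspect,v1)
Op 5: N1 marks N1=dead -> (dead,v1)
Op 6: gossip N1<->N2 -> N1.N0=(suspect,v1) N1.N1=(dead,v1) N1.N2=(suspect,v1) | N2.N0=(suspect,v1) N2.N1=(dead,v1) N2.N2=(suspect,v1)
Op 7: gossip N0<->N1 -> N0.N0=(suspect,v1) N0.N1=(dead,v1) N0.N2=(suspect,v1) | N1.N0=(suspect,v1) N1.N1=(dead,v1) N1.N2=(suspect,v1)
Op 8: N1 marks N0=dead -> (dead,v2)
Op 9: gossip N1<->N0 -> N1.N0=(dead,v2) N1.N1=(dead,v1) N1.N2=(suspect,v1) | N0.N0=(dead,v2) N0.N1=(dead,v1) N0.N2=(suspect,v1)
Op 10: gossip N0<->N1 -> N0.N0=(dead,v2) N0.N1=(dead,v1) N0.N2=(suspect,v1) | N1.N0=(dead,v2) N1.N1=(dead,v1) N1.N2=(suspect,v1)
Op 11: N2 marks N2=suspect -> (suspect,v2)
Op 12: N2 marks N0=dead -> (dead,v2)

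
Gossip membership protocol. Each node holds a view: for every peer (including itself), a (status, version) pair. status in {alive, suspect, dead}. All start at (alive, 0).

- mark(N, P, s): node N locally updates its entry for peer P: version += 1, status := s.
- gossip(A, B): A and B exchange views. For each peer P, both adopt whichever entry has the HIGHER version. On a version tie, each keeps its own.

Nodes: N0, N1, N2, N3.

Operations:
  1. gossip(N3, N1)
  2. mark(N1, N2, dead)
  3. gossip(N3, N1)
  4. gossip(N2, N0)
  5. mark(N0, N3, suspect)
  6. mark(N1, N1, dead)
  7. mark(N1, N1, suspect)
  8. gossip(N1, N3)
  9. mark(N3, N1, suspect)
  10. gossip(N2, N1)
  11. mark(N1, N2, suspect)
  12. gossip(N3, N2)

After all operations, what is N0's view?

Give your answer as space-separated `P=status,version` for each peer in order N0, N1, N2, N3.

Op 1: gossip N3<->N1 -> N3.N0=(alive,v0) N3.N1=(alive,v0) N3.N2=(alive,v0) N3.N3=(alive,v0) | N1.N0=(alive,v0) N1.N1=(alive,v0) N1.N2=(alive,v0) N1.N3=(alive,v0)
Op 2: N1 marks N2=dead -> (dead,v1)
Op 3: gossip N3<->N1 -> N3.N0=(alive,v0) N3.N1=(alive,v0) N3.N2=(dead,v1) N3.N3=(alive,v0) | N1.N0=(alive,v0) N1.N1=(alive,v0) N1.N2=(dead,v1) N1.N3=(alive,v0)
Op 4: gossip N2<->N0 -> N2.N0=(alive,v0) N2.N1=(alive,v0) N2.N2=(alive,v0) N2.N3=(alive,v0) | N0.N0=(alive,v0) N0.N1=(alive,v0) N0.N2=(alive,v0) N0.N3=(alive,v0)
Op 5: N0 marks N3=suspect -> (suspect,v1)
Op 6: N1 marks N1=dead -> (dead,v1)
Op 7: N1 marks N1=suspect -> (suspect,v2)
Op 8: gossip N1<->N3 -> N1.N0=(alive,v0) N1.N1=(suspect,v2) N1.N2=(dead,v1) N1.N3=(alive,v0) | N3.N0=(alive,v0) N3.N1=(suspect,v2) N3.N2=(dead,v1) N3.N3=(alive,v0)
Op 9: N3 marks N1=suspect -> (suspect,v3)
Op 10: gossip N2<->N1 -> N2.N0=(alive,v0) N2.N1=(suspect,v2) N2.N2=(dead,v1) N2.N3=(alive,v0) | N1.N0=(alive,v0) N1.N1=(suspect,v2) N1.N2=(dead,v1) N1.N3=(alive,v0)
Op 11: N1 marks N2=suspect -> (suspect,v2)
Op 12: gossip N3<->N2 -> N3.N0=(alive,v0) N3.N1=(suspect,v3) N3.N2=(dead,v1) N3.N3=(alive,v0) | N2.N0=(alive,v0) N2.N1=(suspect,v3) N2.N2=(dead,v1) N2.N3=(alive,v0)

Answer: N0=alive,0 N1=alive,0 N2=alive,0 N3=suspect,1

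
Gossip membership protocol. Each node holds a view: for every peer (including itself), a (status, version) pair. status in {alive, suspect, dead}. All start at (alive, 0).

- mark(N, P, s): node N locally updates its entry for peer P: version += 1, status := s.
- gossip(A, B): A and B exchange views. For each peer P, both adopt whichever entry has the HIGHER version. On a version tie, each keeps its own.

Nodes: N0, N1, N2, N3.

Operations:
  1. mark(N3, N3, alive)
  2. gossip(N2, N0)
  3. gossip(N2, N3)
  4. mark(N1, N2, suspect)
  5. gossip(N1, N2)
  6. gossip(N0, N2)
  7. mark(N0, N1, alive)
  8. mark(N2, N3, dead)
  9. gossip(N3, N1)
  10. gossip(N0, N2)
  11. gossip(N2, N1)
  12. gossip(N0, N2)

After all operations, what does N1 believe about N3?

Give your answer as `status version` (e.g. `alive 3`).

Op 1: N3 marks N3=alive -> (alive,v1)
Op 2: gossip N2<->N0 -> N2.N0=(alive,v0) N2.N1=(alive,v0) N2.N2=(alive,v0) N2.N3=(alive,v0) | N0.N0=(alive,v0) N0.N1=(alive,v0) N0.N2=(alive,v0) N0.N3=(alive,v0)
Op 3: gossip N2<->N3 -> N2.N0=(alive,v0) N2.N1=(alive,v0) N2.N2=(alive,v0) N2.N3=(alive,v1) | N3.N0=(alive,v0) N3.N1=(alive,v0) N3.N2=(alive,v0) N3.N3=(alive,v1)
Op 4: N1 marks N2=suspect -> (suspect,v1)
Op 5: gossip N1<->N2 -> N1.N0=(alive,v0) N1.N1=(alive,v0) N1.N2=(suspect,v1) N1.N3=(alive,v1) | N2.N0=(alive,v0) N2.N1=(alive,v0) N2.N2=(suspect,v1) N2.N3=(alive,v1)
Op 6: gossip N0<->N2 -> N0.N0=(alive,v0) N0.N1=(alive,v0) N0.N2=(suspect,v1) N0.N3=(alive,v1) | N2.N0=(alive,v0) N2.N1=(alive,v0) N2.N2=(suspect,v1) N2.N3=(alive,v1)
Op 7: N0 marks N1=alive -> (alive,v1)
Op 8: N2 marks N3=dead -> (dead,v2)
Op 9: gossip N3<->N1 -> N3.N0=(alive,v0) N3.N1=(alive,v0) N3.N2=(suspect,v1) N3.N3=(alive,v1) | N1.N0=(alive,v0) N1.N1=(alive,v0) N1.N2=(suspect,v1) N1.N3=(alive,v1)
Op 10: gossip N0<->N2 -> N0.N0=(alive,v0) N0.N1=(alive,v1) N0.N2=(suspect,v1) N0.N3=(dead,v2) | N2.N0=(alive,v0) N2.N1=(alive,v1) N2.N2=(suspect,v1) N2.N3=(dead,v2)
Op 11: gossip N2<->N1 -> N2.N0=(alive,v0) N2.N1=(alive,v1) N2.N2=(suspect,v1) N2.N3=(dead,v2) | N1.N0=(alive,v0) N1.N1=(alive,v1) N1.N2=(suspect,v1) N1.N3=(dead,v2)
Op 12: gossip N0<->N2 -> N0.N0=(alive,v0) N0.N1=(alive,v1) N0.N2=(suspect,v1) N0.N3=(dead,v2) | N2.N0=(alive,v0) N2.N1=(alive,v1) N2.N2=(suspect,v1) N2.N3=(dead,v2)

Answer: dead 2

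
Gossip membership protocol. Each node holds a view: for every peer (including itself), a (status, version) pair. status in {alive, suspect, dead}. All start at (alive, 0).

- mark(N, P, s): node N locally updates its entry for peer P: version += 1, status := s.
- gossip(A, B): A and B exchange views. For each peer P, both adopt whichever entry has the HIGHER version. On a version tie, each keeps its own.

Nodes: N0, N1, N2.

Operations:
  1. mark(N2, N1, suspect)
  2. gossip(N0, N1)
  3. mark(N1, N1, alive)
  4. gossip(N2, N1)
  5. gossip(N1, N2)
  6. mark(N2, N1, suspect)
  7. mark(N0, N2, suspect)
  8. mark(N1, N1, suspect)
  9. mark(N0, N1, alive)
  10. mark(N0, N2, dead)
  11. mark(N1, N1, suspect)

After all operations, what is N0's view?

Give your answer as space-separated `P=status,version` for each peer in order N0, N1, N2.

Op 1: N2 marks N1=suspect -> (suspect,v1)
Op 2: gossip N0<->N1 -> N0.N0=(alive,v0) N0.N1=(alive,v0) N0.N2=(alive,v0) | N1.N0=(alive,v0) N1.N1=(alive,v0) N1.N2=(alive,v0)
Op 3: N1 marks N1=alive -> (alive,v1)
Op 4: gossip N2<->N1 -> N2.N0=(alive,v0) N2.N1=(suspect,v1) N2.N2=(alive,v0) | N1.N0=(alive,v0) N1.N1=(alive,v1) N1.N2=(alive,v0)
Op 5: gossip N1<->N2 -> N1.N0=(alive,v0) N1.N1=(alive,v1) N1.N2=(alive,v0) | N2.N0=(alive,v0) N2.N1=(suspect,v1) N2.N2=(alive,v0)
Op 6: N2 marks N1=suspect -> (suspect,v2)
Op 7: N0 marks N2=suspect -> (suspect,v1)
Op 8: N1 marks N1=suspect -> (suspect,v2)
Op 9: N0 marks N1=alive -> (alive,v1)
Op 10: N0 marks N2=dead -> (dead,v2)
Op 11: N1 marks N1=suspect -> (suspect,v3)

Answer: N0=alive,0 N1=alive,1 N2=dead,2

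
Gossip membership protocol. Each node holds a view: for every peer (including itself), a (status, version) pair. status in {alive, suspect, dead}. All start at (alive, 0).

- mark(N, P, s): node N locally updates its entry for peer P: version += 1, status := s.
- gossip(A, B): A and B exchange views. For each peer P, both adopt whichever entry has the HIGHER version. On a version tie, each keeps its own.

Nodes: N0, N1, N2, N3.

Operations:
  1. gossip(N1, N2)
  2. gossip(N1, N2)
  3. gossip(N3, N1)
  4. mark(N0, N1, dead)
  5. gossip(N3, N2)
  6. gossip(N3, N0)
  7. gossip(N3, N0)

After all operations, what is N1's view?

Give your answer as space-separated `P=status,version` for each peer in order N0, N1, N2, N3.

Op 1: gossip N1<->N2 -> N1.N0=(alive,v0) N1.N1=(alive,v0) N1.N2=(alive,v0) N1.N3=(alive,v0) | N2.N0=(alive,v0) N2.N1=(alive,v0) N2.N2=(alive,v0) N2.N3=(alive,v0)
Op 2: gossip N1<->N2 -> N1.N0=(alive,v0) N1.N1=(alive,v0) N1.N2=(alive,v0) N1.N3=(alive,v0) | N2.N0=(alive,v0) N2.N1=(alive,v0) N2.N2=(alive,v0) N2.N3=(alive,v0)
Op 3: gossip N3<->N1 -> N3.N0=(alive,v0) N3.N1=(alive,v0) N3.N2=(alive,v0) N3.N3=(alive,v0) | N1.N0=(alive,v0) N1.N1=(alive,v0) N1.N2=(alive,v0) N1.N3=(alive,v0)
Op 4: N0 marks N1=dead -> (dead,v1)
Op 5: gossip N3<->N2 -> N3.N0=(alive,v0) N3.N1=(alive,v0) N3.N2=(alive,v0) N3.N3=(alive,v0) | N2.N0=(alive,v0) N2.N1=(alive,v0) N2.N2=(alive,v0) N2.N3=(alive,v0)
Op 6: gossip N3<->N0 -> N3.N0=(alive,v0) N3.N1=(dead,v1) N3.N2=(alive,v0) N3.N3=(alive,v0) | N0.N0=(alive,v0) N0.N1=(dead,v1) N0.N2=(alive,v0) N0.N3=(alive,v0)
Op 7: gossip N3<->N0 -> N3.N0=(alive,v0) N3.N1=(dead,v1) N3.N2=(alive,v0) N3.N3=(alive,v0) | N0.N0=(alive,v0) N0.N1=(dead,v1) N0.N2=(alive,v0) N0.N3=(alive,v0)

Answer: N0=alive,0 N1=alive,0 N2=alive,0 N3=alive,0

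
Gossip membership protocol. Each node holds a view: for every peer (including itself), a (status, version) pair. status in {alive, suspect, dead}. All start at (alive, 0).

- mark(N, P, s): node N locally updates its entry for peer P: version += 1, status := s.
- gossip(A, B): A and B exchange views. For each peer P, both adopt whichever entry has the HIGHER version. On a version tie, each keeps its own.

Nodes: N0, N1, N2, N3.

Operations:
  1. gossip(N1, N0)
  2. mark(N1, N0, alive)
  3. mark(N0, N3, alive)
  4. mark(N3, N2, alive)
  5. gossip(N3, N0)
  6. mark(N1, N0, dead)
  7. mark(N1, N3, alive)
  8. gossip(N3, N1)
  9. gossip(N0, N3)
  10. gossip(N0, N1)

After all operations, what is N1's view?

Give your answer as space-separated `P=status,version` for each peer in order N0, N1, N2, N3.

Answer: N0=dead,2 N1=alive,0 N2=alive,1 N3=alive,1

Derivation:
Op 1: gossip N1<->N0 -> N1.N0=(alive,v0) N1.N1=(alive,v0) N1.N2=(alive,v0) N1.N3=(alive,v0) | N0.N0=(alive,v0) N0.N1=(alive,v0) N0.N2=(alive,v0) N0.N3=(alive,v0)
Op 2: N1 marks N0=alive -> (alive,v1)
Op 3: N0 marks N3=alive -> (alive,v1)
Op 4: N3 marks N2=alive -> (alive,v1)
Op 5: gossip N3<->N0 -> N3.N0=(alive,v0) N3.N1=(alive,v0) N3.N2=(alive,v1) N3.N3=(alive,v1) | N0.N0=(alive,v0) N0.N1=(alive,v0) N0.N2=(alive,v1) N0.N3=(alive,v1)
Op 6: N1 marks N0=dead -> (dead,v2)
Op 7: N1 marks N3=alive -> (alive,v1)
Op 8: gossip N3<->N1 -> N3.N0=(dead,v2) N3.N1=(alive,v0) N3.N2=(alive,v1) N3.N3=(alive,v1) | N1.N0=(dead,v2) N1.N1=(alive,v0) N1.N2=(alive,v1) N1.N3=(alive,v1)
Op 9: gossip N0<->N3 -> N0.N0=(dead,v2) N0.N1=(alive,v0) N0.N2=(alive,v1) N0.N3=(alive,v1) | N3.N0=(dead,v2) N3.N1=(alive,v0) N3.N2=(alive,v1) N3.N3=(alive,v1)
Op 10: gossip N0<->N1 -> N0.N0=(dead,v2) N0.N1=(alive,v0) N0.N2=(alive,v1) N0.N3=(alive,v1) | N1.N0=(dead,v2) N1.N1=(alive,v0) N1.N2=(alive,v1) N1.N3=(alive,v1)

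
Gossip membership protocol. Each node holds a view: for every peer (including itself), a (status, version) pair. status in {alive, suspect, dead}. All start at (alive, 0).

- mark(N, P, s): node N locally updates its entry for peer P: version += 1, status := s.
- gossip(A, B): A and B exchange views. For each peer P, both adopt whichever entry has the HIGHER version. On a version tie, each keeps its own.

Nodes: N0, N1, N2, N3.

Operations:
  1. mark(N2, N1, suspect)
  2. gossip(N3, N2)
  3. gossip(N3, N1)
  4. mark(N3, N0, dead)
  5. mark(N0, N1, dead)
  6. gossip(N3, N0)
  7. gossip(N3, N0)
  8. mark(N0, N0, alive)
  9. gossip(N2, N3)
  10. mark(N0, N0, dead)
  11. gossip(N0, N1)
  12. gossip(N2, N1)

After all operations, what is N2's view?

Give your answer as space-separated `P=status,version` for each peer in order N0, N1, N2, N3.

Answer: N0=dead,3 N1=suspect,1 N2=alive,0 N3=alive,0

Derivation:
Op 1: N2 marks N1=suspect -> (suspect,v1)
Op 2: gossip N3<->N2 -> N3.N0=(alive,v0) N3.N1=(suspect,v1) N3.N2=(alive,v0) N3.N3=(alive,v0) | N2.N0=(alive,v0) N2.N1=(suspect,v1) N2.N2=(alive,v0) N2.N3=(alive,v0)
Op 3: gossip N3<->N1 -> N3.N0=(alive,v0) N3.N1=(suspect,v1) N3.N2=(alive,v0) N3.N3=(alive,v0) | N1.N0=(alive,v0) N1.N1=(suspect,v1) N1.N2=(alive,v0) N1.N3=(alive,v0)
Op 4: N3 marks N0=dead -> (dead,v1)
Op 5: N0 marks N1=dead -> (dead,v1)
Op 6: gossip N3<->N0 -> N3.N0=(dead,v1) N3.N1=(suspect,v1) N3.N2=(alive,v0) N3.N3=(alive,v0) | N0.N0=(dead,v1) N0.N1=(dead,v1) N0.N2=(alive,v0) N0.N3=(alive,v0)
Op 7: gossip N3<->N0 -> N3.N0=(dead,v1) N3.N1=(suspect,v1) N3.N2=(alive,v0) N3.N3=(alive,v0) | N0.N0=(dead,v1) N0.N1=(dead,v1) N0.N2=(alive,v0) N0.N3=(alive,v0)
Op 8: N0 marks N0=alive -> (alive,v2)
Op 9: gossip N2<->N3 -> N2.N0=(dead,v1) N2.N1=(suspect,v1) N2.N2=(alive,v0) N2.N3=(alive,v0) | N3.N0=(dead,v1) N3.N1=(suspect,v1) N3.N2=(alive,v0) N3.N3=(alive,v0)
Op 10: N0 marks N0=dead -> (dead,v3)
Op 11: gossip N0<->N1 -> N0.N0=(dead,v3) N0.N1=(dead,v1) N0.N2=(alive,v0) N0.N3=(alive,v0) | N1.N0=(dead,v3) N1.N1=(suspect,v1) N1.N2=(alive,v0) N1.N3=(alive,v0)
Op 12: gossip N2<->N1 -> N2.N0=(dead,v3) N2.N1=(suspect,v1) N2.N2=(alive,v0) N2.N3=(alive,v0) | N1.N0=(dead,v3) N1.N1=(suspect,v1) N1.N2=(alive,v0) N1.N3=(alive,v0)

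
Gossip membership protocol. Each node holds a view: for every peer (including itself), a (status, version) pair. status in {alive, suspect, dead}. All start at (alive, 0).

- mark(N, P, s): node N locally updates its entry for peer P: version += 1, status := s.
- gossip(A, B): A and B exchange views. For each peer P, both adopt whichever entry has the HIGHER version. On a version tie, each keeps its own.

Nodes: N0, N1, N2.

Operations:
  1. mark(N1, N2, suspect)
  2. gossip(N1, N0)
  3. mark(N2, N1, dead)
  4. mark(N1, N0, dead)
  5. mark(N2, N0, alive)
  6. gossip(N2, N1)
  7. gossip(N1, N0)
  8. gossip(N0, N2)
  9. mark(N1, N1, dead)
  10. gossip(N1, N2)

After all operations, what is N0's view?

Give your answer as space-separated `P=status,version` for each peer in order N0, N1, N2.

Op 1: N1 marks N2=suspect -> (suspect,v1)
Op 2: gossip N1<->N0 -> N1.N0=(alive,v0) N1.N1=(alive,v0) N1.N2=(suspect,v1) | N0.N0=(alive,v0) N0.N1=(alive,v0) N0.N2=(suspect,v1)
Op 3: N2 marks N1=dead -> (dead,v1)
Op 4: N1 marks N0=dead -> (dead,v1)
Op 5: N2 marks N0=alive -> (alive,v1)
Op 6: gossip N2<->N1 -> N2.N0=(alive,v1) N2.N1=(dead,v1) N2.N2=(suspect,v1) | N1.N0=(dead,v1) N1.N1=(dead,v1) N1.N2=(suspect,v1)
Op 7: gossip N1<->N0 -> N1.N0=(dead,v1) N1.N1=(dead,v1) N1.N2=(suspect,v1) | N0.N0=(dead,v1) N0.N1=(dead,v1) N0.N2=(suspect,v1)
Op 8: gossip N0<->N2 -> N0.N0=(dead,v1) N0.N1=(dead,v1) N0.N2=(suspect,v1) | N2.N0=(alive,v1) N2.N1=(dead,v1) N2.N2=(suspect,v1)
Op 9: N1 marks N1=dead -> (dead,v2)
Op 10: gossip N1<->N2 -> N1.N0=(dead,v1) N1.N1=(dead,v2) N1.N2=(suspect,v1) | N2.N0=(alive,v1) N2.N1=(dead,v2) N2.N2=(suspect,v1)

Answer: N0=dead,1 N1=dead,1 N2=suspect,1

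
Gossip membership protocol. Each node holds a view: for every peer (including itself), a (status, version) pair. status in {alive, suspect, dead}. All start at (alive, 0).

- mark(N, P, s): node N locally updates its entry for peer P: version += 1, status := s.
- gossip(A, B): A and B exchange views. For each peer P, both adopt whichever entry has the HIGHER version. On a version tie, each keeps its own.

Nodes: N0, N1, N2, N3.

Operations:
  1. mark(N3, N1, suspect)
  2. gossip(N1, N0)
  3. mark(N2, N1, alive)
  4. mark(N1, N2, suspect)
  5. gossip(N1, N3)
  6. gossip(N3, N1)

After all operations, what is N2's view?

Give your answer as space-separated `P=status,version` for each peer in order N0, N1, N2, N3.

Answer: N0=alive,0 N1=alive,1 N2=alive,0 N3=alive,0

Derivation:
Op 1: N3 marks N1=suspect -> (suspect,v1)
Op 2: gossip N1<->N0 -> N1.N0=(alive,v0) N1.N1=(alive,v0) N1.N2=(alive,v0) N1.N3=(alive,v0) | N0.N0=(alive,v0) N0.N1=(alive,v0) N0.N2=(alive,v0) N0.N3=(alive,v0)
Op 3: N2 marks N1=alive -> (alive,v1)
Op 4: N1 marks N2=suspect -> (suspect,v1)
Op 5: gossip N1<->N3 -> N1.N0=(alive,v0) N1.N1=(suspect,v1) N1.N2=(suspect,v1) N1.N3=(alive,v0) | N3.N0=(alive,v0) N3.N1=(suspect,v1) N3.N2=(suspect,v1) N3.N3=(alive,v0)
Op 6: gossip N3<->N1 -> N3.N0=(alive,v0) N3.N1=(suspect,v1) N3.N2=(suspect,v1) N3.N3=(alive,v0) | N1.N0=(alive,v0) N1.N1=(suspect,v1) N1.N2=(suspect,v1) N1.N3=(alive,v0)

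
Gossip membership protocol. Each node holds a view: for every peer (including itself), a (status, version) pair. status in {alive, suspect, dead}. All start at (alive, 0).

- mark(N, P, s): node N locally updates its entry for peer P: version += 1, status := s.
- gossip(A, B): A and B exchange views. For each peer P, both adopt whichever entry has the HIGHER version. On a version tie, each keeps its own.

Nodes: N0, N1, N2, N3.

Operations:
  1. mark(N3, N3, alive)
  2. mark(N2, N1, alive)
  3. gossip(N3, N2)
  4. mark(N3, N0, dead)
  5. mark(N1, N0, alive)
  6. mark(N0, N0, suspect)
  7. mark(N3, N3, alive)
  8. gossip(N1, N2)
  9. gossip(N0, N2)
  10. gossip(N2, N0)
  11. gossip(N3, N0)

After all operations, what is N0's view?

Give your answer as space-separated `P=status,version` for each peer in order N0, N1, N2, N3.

Op 1: N3 marks N3=alive -> (alive,v1)
Op 2: N2 marks N1=alive -> (alive,v1)
Op 3: gossip N3<->N2 -> N3.N0=(alive,v0) N3.N1=(alive,v1) N3.N2=(alive,v0) N3.N3=(alive,v1) | N2.N0=(alive,v0) N2.N1=(alive,v1) N2.N2=(alive,v0) N2.N3=(alive,v1)
Op 4: N3 marks N0=dead -> (dead,v1)
Op 5: N1 marks N0=alive -> (alive,v1)
Op 6: N0 marks N0=suspect -> (suspect,v1)
Op 7: N3 marks N3=alive -> (alive,v2)
Op 8: gossip N1<->N2 -> N1.N0=(alive,v1) N1.N1=(alive,v1) N1.N2=(alive,v0) N1.N3=(alive,v1) | N2.N0=(alive,v1) N2.N1=(alive,v1) N2.N2=(alive,v0) N2.N3=(alive,v1)
Op 9: gossip N0<->N2 -> N0.N0=(suspect,v1) N0.N1=(alive,v1) N0.N2=(alive,v0) N0.N3=(alive,v1) | N2.N0=(alive,v1) N2.N1=(alive,v1) N2.N2=(alive,v0) N2.N3=(alive,v1)
Op 10: gossip N2<->N0 -> N2.N0=(alive,v1) N2.N1=(alive,v1) N2.N2=(alive,v0) N2.N3=(alive,v1) | N0.N0=(suspect,v1) N0.N1=(alive,v1) N0.N2=(alive,v0) N0.N3=(alive,v1)
Op 11: gossip N3<->N0 -> N3.N0=(dead,v1) N3.N1=(alive,v1) N3.N2=(alive,v0) N3.N3=(alive,v2) | N0.N0=(suspect,v1) N0.N1=(alive,v1) N0.N2=(alive,v0) N0.N3=(alive,v2)

Answer: N0=suspect,1 N1=alive,1 N2=alive,0 N3=alive,2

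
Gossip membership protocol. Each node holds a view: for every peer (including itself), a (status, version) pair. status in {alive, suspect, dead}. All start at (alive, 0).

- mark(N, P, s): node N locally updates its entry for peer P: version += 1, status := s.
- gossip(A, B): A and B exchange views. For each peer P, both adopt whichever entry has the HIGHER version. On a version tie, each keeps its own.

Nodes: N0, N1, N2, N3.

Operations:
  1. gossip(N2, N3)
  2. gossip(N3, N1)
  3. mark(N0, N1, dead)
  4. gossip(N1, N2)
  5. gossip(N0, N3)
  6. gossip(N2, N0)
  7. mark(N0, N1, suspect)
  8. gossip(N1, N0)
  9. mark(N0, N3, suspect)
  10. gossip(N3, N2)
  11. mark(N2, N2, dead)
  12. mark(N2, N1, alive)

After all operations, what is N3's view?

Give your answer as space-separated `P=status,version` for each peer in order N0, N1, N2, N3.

Op 1: gossip N2<->N3 -> N2.N0=(alive,v0) N2.N1=(alive,v0) N2.N2=(alive,v0) N2.N3=(alive,v0) | N3.N0=(alive,v0) N3.N1=(alive,v0) N3.N2=(alive,v0) N3.N3=(alive,v0)
Op 2: gossip N3<->N1 -> N3.N0=(alive,v0) N3.N1=(alive,v0) N3.N2=(alive,v0) N3.N3=(alive,v0) | N1.N0=(alive,v0) N1.N1=(alive,v0) N1.N2=(alive,v0) N1.N3=(alive,v0)
Op 3: N0 marks N1=dead -> (dead,v1)
Op 4: gossip N1<->N2 -> N1.N0=(alive,v0) N1.N1=(alive,v0) N1.N2=(alive,v0) N1.N3=(alive,v0) | N2.N0=(alive,v0) N2.N1=(alive,v0) N2.N2=(alive,v0) N2.N3=(alive,v0)
Op 5: gossip N0<->N3 -> N0.N0=(alive,v0) N0.N1=(dead,v1) N0.N2=(alive,v0) N0.N3=(alive,v0) | N3.N0=(alive,v0) N3.N1=(dead,v1) N3.N2=(alive,v0) N3.N3=(alive,v0)
Op 6: gossip N2<->N0 -> N2.N0=(alive,v0) N2.N1=(dead,v1) N2.N2=(alive,v0) N2.N3=(alive,v0) | N0.N0=(alive,v0) N0.N1=(dead,v1) N0.N2=(alive,v0) N0.N3=(alive,v0)
Op 7: N0 marks N1=suspect -> (suspect,v2)
Op 8: gossip N1<->N0 -> N1.N0=(alive,v0) N1.N1=(suspect,v2) N1.N2=(alive,v0) N1.N3=(alive,v0) | N0.N0=(alive,v0) N0.N1=(suspect,v2) N0.N2=(alive,v0) N0.N3=(alive,v0)
Op 9: N0 marks N3=suspect -> (suspect,v1)
Op 10: gossip N3<->N2 -> N3.N0=(alive,v0) N3.N1=(dead,v1) N3.N2=(alive,v0) N3.N3=(alive,v0) | N2.N0=(alive,v0) N2.N1=(dead,v1) N2.N2=(alive,v0) N2.N3=(alive,v0)
Op 11: N2 marks N2=dead -> (dead,v1)
Op 12: N2 marks N1=alive -> (alive,v2)

Answer: N0=alive,0 N1=dead,1 N2=alive,0 N3=alive,0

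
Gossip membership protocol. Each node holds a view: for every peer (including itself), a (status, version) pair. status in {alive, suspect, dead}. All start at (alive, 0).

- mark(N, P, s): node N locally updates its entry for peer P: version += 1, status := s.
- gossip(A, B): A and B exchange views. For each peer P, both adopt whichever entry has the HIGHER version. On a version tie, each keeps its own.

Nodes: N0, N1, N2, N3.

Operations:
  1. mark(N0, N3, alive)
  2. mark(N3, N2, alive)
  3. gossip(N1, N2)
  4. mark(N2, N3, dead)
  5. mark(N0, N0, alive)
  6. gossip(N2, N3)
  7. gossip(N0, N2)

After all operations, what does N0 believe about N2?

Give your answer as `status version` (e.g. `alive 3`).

Answer: alive 1

Derivation:
Op 1: N0 marks N3=alive -> (alive,v1)
Op 2: N3 marks N2=alive -> (alive,v1)
Op 3: gossip N1<->N2 -> N1.N0=(alive,v0) N1.N1=(alive,v0) N1.N2=(alive,v0) N1.N3=(alive,v0) | N2.N0=(alive,v0) N2.N1=(alive,v0) N2.N2=(alive,v0) N2.N3=(alive,v0)
Op 4: N2 marks N3=dead -> (dead,v1)
Op 5: N0 marks N0=alive -> (alive,v1)
Op 6: gossip N2<->N3 -> N2.N0=(alive,v0) N2.N1=(alive,v0) N2.N2=(alive,v1) N2.N3=(dead,v1) | N3.N0=(alive,v0) N3.N1=(alive,v0) N3.N2=(alive,v1) N3.N3=(dead,v1)
Op 7: gossip N0<->N2 -> N0.N0=(alive,v1) N0.N1=(alive,v0) N0.N2=(alive,v1) N0.N3=(alive,v1) | N2.N0=(alive,v1) N2.N1=(alive,v0) N2.N2=(alive,v1) N2.N3=(dead,v1)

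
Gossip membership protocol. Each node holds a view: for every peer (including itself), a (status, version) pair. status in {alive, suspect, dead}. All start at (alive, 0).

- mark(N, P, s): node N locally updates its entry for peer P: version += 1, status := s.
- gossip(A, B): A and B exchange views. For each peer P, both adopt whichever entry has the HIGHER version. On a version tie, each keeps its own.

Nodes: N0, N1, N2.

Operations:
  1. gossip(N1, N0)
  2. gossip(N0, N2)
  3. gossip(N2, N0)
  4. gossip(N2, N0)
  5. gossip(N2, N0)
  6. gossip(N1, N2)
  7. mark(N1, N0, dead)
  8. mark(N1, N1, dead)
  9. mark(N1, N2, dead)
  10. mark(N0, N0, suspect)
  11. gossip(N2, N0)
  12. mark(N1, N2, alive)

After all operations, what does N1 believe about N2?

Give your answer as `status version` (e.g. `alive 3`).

Answer: alive 2

Derivation:
Op 1: gossip N1<->N0 -> N1.N0=(alive,v0) N1.N1=(alive,v0) N1.N2=(alive,v0) | N0.N0=(alive,v0) N0.N1=(alive,v0) N0.N2=(alive,v0)
Op 2: gossip N0<->N2 -> N0.N0=(alive,v0) N0.N1=(alive,v0) N0.N2=(alive,v0) | N2.N0=(alive,v0) N2.N1=(alive,v0) N2.N2=(alive,v0)
Op 3: gossip N2<->N0 -> N2.N0=(alive,v0) N2.N1=(alive,v0) N2.N2=(alive,v0) | N0.N0=(alive,v0) N0.N1=(alive,v0) N0.N2=(alive,v0)
Op 4: gossip N2<->N0 -> N2.N0=(alive,v0) N2.N1=(alive,v0) N2.N2=(alive,v0) | N0.N0=(alive,v0) N0.N1=(alive,v0) N0.N2=(alive,v0)
Op 5: gossip N2<->N0 -> N2.N0=(alive,v0) N2.N1=(alive,v0) N2.N2=(alive,v0) | N0.N0=(alive,v0) N0.N1=(alive,v0) N0.N2=(alive,v0)
Op 6: gossip N1<->N2 -> N1.N0=(alive,v0) N1.N1=(alive,v0) N1.N2=(alive,v0) | N2.N0=(alive,v0) N2.N1=(alive,v0) N2.N2=(alive,v0)
Op 7: N1 marks N0=dead -> (dead,v1)
Op 8: N1 marks N1=dead -> (dead,v1)
Op 9: N1 marks N2=dead -> (dead,v1)
Op 10: N0 marks N0=suspect -> (suspect,v1)
Op 11: gossip N2<->N0 -> N2.N0=(suspect,v1) N2.N1=(alive,v0) N2.N2=(alive,v0) | N0.N0=(suspect,v1) N0.N1=(alive,v0) N0.N2=(alive,v0)
Op 12: N1 marks N2=alive -> (alive,v2)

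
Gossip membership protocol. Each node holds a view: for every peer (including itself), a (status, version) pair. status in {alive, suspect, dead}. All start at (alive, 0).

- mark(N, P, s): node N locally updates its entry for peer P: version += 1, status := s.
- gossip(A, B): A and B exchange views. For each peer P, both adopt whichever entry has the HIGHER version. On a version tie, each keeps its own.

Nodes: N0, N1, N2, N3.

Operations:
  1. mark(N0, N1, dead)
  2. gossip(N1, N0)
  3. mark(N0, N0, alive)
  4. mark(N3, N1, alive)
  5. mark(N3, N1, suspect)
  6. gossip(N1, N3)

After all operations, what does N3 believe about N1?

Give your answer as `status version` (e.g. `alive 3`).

Answer: suspect 2

Derivation:
Op 1: N0 marks N1=dead -> (dead,v1)
Op 2: gossip N1<->N0 -> N1.N0=(alive,v0) N1.N1=(dead,v1) N1.N2=(alive,v0) N1.N3=(alive,v0) | N0.N0=(alive,v0) N0.N1=(dead,v1) N0.N2=(alive,v0) N0.N3=(alive,v0)
Op 3: N0 marks N0=alive -> (alive,v1)
Op 4: N3 marks N1=alive -> (alive,v1)
Op 5: N3 marks N1=suspect -> (suspect,v2)
Op 6: gossip N1<->N3 -> N1.N0=(alive,v0) N1.N1=(suspect,v2) N1.N2=(alive,v0) N1.N3=(alive,v0) | N3.N0=(alive,v0) N3.N1=(suspect,v2) N3.N2=(alive,v0) N3.N3=(alive,v0)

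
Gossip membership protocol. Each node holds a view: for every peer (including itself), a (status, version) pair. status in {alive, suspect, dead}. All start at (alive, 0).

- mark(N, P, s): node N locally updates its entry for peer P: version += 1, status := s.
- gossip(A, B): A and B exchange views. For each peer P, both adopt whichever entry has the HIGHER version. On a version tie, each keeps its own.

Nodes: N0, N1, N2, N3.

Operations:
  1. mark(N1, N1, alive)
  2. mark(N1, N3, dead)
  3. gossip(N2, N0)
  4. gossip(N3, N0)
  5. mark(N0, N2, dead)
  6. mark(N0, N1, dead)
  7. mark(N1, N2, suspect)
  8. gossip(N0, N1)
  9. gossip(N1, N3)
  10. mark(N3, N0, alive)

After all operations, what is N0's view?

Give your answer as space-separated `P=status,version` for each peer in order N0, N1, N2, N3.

Answer: N0=alive,0 N1=dead,1 N2=dead,1 N3=dead,1

Derivation:
Op 1: N1 marks N1=alive -> (alive,v1)
Op 2: N1 marks N3=dead -> (dead,v1)
Op 3: gossip N2<->N0 -> N2.N0=(alive,v0) N2.N1=(alive,v0) N2.N2=(alive,v0) N2.N3=(alive,v0) | N0.N0=(alive,v0) N0.N1=(alive,v0) N0.N2=(alive,v0) N0.N3=(alive,v0)
Op 4: gossip N3<->N0 -> N3.N0=(alive,v0) N3.N1=(alive,v0) N3.N2=(alive,v0) N3.N3=(alive,v0) | N0.N0=(alive,v0) N0.N1=(alive,v0) N0.N2=(alive,v0) N0.N3=(alive,v0)
Op 5: N0 marks N2=dead -> (dead,v1)
Op 6: N0 marks N1=dead -> (dead,v1)
Op 7: N1 marks N2=suspect -> (suspect,v1)
Op 8: gossip N0<->N1 -> N0.N0=(alive,v0) N0.N1=(dead,v1) N0.N2=(dead,v1) N0.N3=(dead,v1) | N1.N0=(alive,v0) N1.N1=(alive,v1) N1.N2=(suspect,v1) N1.N3=(dead,v1)
Op 9: gossip N1<->N3 -> N1.N0=(alive,v0) N1.N1=(alive,v1) N1.N2=(suspect,v1) N1.N3=(dead,v1) | N3.N0=(alive,v0) N3.N1=(alive,v1) N3.N2=(suspect,v1) N3.N3=(dead,v1)
Op 10: N3 marks N0=alive -> (alive,v1)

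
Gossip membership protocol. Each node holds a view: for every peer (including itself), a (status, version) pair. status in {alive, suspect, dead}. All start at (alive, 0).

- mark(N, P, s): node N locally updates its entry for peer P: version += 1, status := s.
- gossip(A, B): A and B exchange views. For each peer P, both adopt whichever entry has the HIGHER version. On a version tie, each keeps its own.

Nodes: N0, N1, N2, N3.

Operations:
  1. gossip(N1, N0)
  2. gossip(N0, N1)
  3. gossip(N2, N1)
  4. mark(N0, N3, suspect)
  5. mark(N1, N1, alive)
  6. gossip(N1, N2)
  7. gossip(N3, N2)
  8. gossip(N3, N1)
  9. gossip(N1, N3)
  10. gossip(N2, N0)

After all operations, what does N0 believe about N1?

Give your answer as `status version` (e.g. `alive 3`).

Answer: alive 1

Derivation:
Op 1: gossip N1<->N0 -> N1.N0=(alive,v0) N1.N1=(alive,v0) N1.N2=(alive,v0) N1.N3=(alive,v0) | N0.N0=(alive,v0) N0.N1=(alive,v0) N0.N2=(alive,v0) N0.N3=(alive,v0)
Op 2: gossip N0<->N1 -> N0.N0=(alive,v0) N0.N1=(alive,v0) N0.N2=(alive,v0) N0.N3=(alive,v0) | N1.N0=(alive,v0) N1.N1=(alive,v0) N1.N2=(alive,v0) N1.N3=(alive,v0)
Op 3: gossip N2<->N1 -> N2.N0=(alive,v0) N2.N1=(alive,v0) N2.N2=(alive,v0) N2.N3=(alive,v0) | N1.N0=(alive,v0) N1.N1=(alive,v0) N1.N2=(alive,v0) N1.N3=(alive,v0)
Op 4: N0 marks N3=suspect -> (suspect,v1)
Op 5: N1 marks N1=alive -> (alive,v1)
Op 6: gossip N1<->N2 -> N1.N0=(alive,v0) N1.N1=(alive,v1) N1.N2=(alive,v0) N1.N3=(alive,v0) | N2.N0=(alive,v0) N2.N1=(alive,v1) N2.N2=(alive,v0) N2.N3=(alive,v0)
Op 7: gossip N3<->N2 -> N3.N0=(alive,v0) N3.N1=(alive,v1) N3.N2=(alive,v0) N3.N3=(alive,v0) | N2.N0=(alive,v0) N2.N1=(alive,v1) N2.N2=(alive,v0) N2.N3=(alive,v0)
Op 8: gossip N3<->N1 -> N3.N0=(alive,v0) N3.N1=(alive,v1) N3.N2=(alive,v0) N3.N3=(alive,v0) | N1.N0=(alive,v0) N1.N1=(alive,v1) N1.N2=(alive,v0) N1.N3=(alive,v0)
Op 9: gossip N1<->N3 -> N1.N0=(alive,v0) N1.N1=(alive,v1) N1.N2=(alive,v0) N1.N3=(alive,v0) | N3.N0=(alive,v0) N3.N1=(alive,v1) N3.N2=(alive,v0) N3.N3=(alive,v0)
Op 10: gossip N2<->N0 -> N2.N0=(alive,v0) N2.N1=(alive,v1) N2.N2=(alive,v0) N2.N3=(suspect,v1) | N0.N0=(alive,v0) N0.N1=(alive,v1) N0.N2=(alive,v0) N0.N3=(suspect,v1)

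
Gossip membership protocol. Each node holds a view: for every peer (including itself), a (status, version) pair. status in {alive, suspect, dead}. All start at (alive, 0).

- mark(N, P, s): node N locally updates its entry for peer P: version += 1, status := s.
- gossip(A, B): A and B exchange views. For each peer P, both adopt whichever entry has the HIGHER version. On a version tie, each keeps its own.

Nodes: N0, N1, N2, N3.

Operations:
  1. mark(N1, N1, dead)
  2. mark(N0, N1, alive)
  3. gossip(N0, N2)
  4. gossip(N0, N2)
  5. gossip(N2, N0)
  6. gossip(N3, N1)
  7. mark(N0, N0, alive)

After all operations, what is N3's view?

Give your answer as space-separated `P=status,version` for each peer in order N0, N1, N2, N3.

Answer: N0=alive,0 N1=dead,1 N2=alive,0 N3=alive,0

Derivation:
Op 1: N1 marks N1=dead -> (dead,v1)
Op 2: N0 marks N1=alive -> (alive,v1)
Op 3: gossip N0<->N2 -> N0.N0=(alive,v0) N0.N1=(alive,v1) N0.N2=(alive,v0) N0.N3=(alive,v0) | N2.N0=(alive,v0) N2.N1=(alive,v1) N2.N2=(alive,v0) N2.N3=(alive,v0)
Op 4: gossip N0<->N2 -> N0.N0=(alive,v0) N0.N1=(alive,v1) N0.N2=(alive,v0) N0.N3=(alive,v0) | N2.N0=(alive,v0) N2.N1=(alive,v1) N2.N2=(alive,v0) N2.N3=(alive,v0)
Op 5: gossip N2<->N0 -> N2.N0=(alive,v0) N2.N1=(alive,v1) N2.N2=(alive,v0) N2.N3=(alive,v0) | N0.N0=(alive,v0) N0.N1=(alive,v1) N0.N2=(alive,v0) N0.N3=(alive,v0)
Op 6: gossip N3<->N1 -> N3.N0=(alive,v0) N3.N1=(dead,v1) N3.N2=(alive,v0) N3.N3=(alive,v0) | N1.N0=(alive,v0) N1.N1=(dead,v1) N1.N2=(alive,v0) N1.N3=(alive,v0)
Op 7: N0 marks N0=alive -> (alive,v1)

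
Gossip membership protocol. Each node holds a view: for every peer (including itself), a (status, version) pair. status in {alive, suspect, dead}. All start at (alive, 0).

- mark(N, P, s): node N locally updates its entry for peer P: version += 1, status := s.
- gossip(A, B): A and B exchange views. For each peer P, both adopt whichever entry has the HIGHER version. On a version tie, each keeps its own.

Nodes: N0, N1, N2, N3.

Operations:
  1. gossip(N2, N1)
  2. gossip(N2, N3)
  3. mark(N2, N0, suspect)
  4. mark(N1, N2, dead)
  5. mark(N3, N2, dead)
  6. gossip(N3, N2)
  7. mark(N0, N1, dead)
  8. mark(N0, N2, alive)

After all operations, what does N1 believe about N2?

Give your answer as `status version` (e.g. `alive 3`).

Op 1: gossip N2<->N1 -> N2.N0=(alive,v0) N2.N1=(alive,v0) N2.N2=(alive,v0) N2.N3=(alive,v0) | N1.N0=(alive,v0) N1.N1=(alive,v0) N1.N2=(alive,v0) N1.N3=(alive,v0)
Op 2: gossip N2<->N3 -> N2.N0=(alive,v0) N2.N1=(alive,v0) N2.N2=(alive,v0) N2.N3=(alive,v0) | N3.N0=(alive,v0) N3.N1=(alive,v0) N3.N2=(alive,v0) N3.N3=(alive,v0)
Op 3: N2 marks N0=suspect -> (suspect,v1)
Op 4: N1 marks N2=dead -> (dead,v1)
Op 5: N3 marks N2=dead -> (dead,v1)
Op 6: gossip N3<->N2 -> N3.N0=(suspect,v1) N3.N1=(alive,v0) N3.N2=(dead,v1) N3.N3=(alive,v0) | N2.N0=(suspect,v1) N2.N1=(alive,v0) N2.N2=(dead,v1) N2.N3=(alive,v0)
Op 7: N0 marks N1=dead -> (dead,v1)
Op 8: N0 marks N2=alive -> (alive,v1)

Answer: dead 1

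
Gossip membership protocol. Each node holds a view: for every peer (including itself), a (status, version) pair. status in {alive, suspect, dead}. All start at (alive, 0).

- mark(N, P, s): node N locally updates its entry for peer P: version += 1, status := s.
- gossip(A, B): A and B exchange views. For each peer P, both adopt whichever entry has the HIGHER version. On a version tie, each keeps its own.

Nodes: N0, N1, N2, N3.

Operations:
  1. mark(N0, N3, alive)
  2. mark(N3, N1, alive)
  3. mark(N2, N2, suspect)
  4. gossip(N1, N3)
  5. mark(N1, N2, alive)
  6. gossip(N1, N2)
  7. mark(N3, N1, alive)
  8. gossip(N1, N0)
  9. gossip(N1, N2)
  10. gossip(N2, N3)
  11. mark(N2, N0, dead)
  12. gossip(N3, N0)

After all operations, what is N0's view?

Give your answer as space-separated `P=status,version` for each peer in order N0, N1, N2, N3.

Op 1: N0 marks N3=alive -> (alive,v1)
Op 2: N3 marks N1=alive -> (alive,v1)
Op 3: N2 marks N2=suspect -> (suspect,v1)
Op 4: gossip N1<->N3 -> N1.N0=(alive,v0) N1.N1=(alive,v1) N1.N2=(alive,v0) N1.N3=(alive,v0) | N3.N0=(alive,v0) N3.N1=(alive,v1) N3.N2=(alive,v0) N3.N3=(alive,v0)
Op 5: N1 marks N2=alive -> (alive,v1)
Op 6: gossip N1<->N2 -> N1.N0=(alive,v0) N1.N1=(alive,v1) N1.N2=(alive,v1) N1.N3=(alive,v0) | N2.N0=(alive,v0) N2.N1=(alive,v1) N2.N2=(suspect,v1) N2.N3=(alive,v0)
Op 7: N3 marks N1=alive -> (alive,v2)
Op 8: gossip N1<->N0 -> N1.N0=(alive,v0) N1.N1=(alive,v1) N1.N2=(alive,v1) N1.N3=(alive,v1) | N0.N0=(alive,v0) N0.N1=(alive,v1) N0.N2=(alive,v1) N0.N3=(alive,v1)
Op 9: gossip N1<->N2 -> N1.N0=(alive,v0) N1.N1=(alive,v1) N1.N2=(alive,v1) N1.N3=(alive,v1) | N2.N0=(alive,v0) N2.N1=(alive,v1) N2.N2=(suspect,v1) N2.N3=(alive,v1)
Op 10: gossip N2<->N3 -> N2.N0=(alive,v0) N2.N1=(alive,v2) N2.N2=(suspect,v1) N2.N3=(alive,v1) | N3.N0=(alive,v0) N3.N1=(alive,v2) N3.N2=(suspect,v1) N3.N3=(alive,v1)
Op 11: N2 marks N0=dead -> (dead,v1)
Op 12: gossip N3<->N0 -> N3.N0=(alive,v0) N3.N1=(alive,v2) N3.N2=(suspect,v1) N3.N3=(alive,v1) | N0.N0=(alive,v0) N0.N1=(alive,v2) N0.N2=(alive,v1) N0.N3=(alive,v1)

Answer: N0=alive,0 N1=alive,2 N2=alive,1 N3=alive,1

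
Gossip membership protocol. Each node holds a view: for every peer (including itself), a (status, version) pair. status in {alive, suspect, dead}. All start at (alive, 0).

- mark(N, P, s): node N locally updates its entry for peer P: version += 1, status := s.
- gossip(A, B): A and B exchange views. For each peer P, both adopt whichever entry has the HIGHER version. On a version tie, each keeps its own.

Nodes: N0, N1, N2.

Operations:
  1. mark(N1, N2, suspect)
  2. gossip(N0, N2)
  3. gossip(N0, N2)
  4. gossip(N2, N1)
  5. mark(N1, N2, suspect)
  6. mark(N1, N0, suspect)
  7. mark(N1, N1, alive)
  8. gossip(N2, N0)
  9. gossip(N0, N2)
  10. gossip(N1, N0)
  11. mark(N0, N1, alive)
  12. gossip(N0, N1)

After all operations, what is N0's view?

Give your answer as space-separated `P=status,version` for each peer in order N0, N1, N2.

Answer: N0=suspect,1 N1=alive,2 N2=suspect,2

Derivation:
Op 1: N1 marks N2=suspect -> (suspect,v1)
Op 2: gossip N0<->N2 -> N0.N0=(alive,v0) N0.N1=(alive,v0) N0.N2=(alive,v0) | N2.N0=(alive,v0) N2.N1=(alive,v0) N2.N2=(alive,v0)
Op 3: gossip N0<->N2 -> N0.N0=(alive,v0) N0.N1=(alive,v0) N0.N2=(alive,v0) | N2.N0=(alive,v0) N2.N1=(alive,v0) N2.N2=(alive,v0)
Op 4: gossip N2<->N1 -> N2.N0=(alive,v0) N2.N1=(alive,v0) N2.N2=(suspect,v1) | N1.N0=(alive,v0) N1.N1=(alive,v0) N1.N2=(suspect,v1)
Op 5: N1 marks N2=suspect -> (suspect,v2)
Op 6: N1 marks N0=suspect -> (suspect,v1)
Op 7: N1 marks N1=alive -> (alive,v1)
Op 8: gossip N2<->N0 -> N2.N0=(alive,v0) N2.N1=(alive,v0) N2.N2=(suspect,v1) | N0.N0=(alive,v0) N0.N1=(alive,v0) N0.N2=(suspect,v1)
Op 9: gossip N0<->N2 -> N0.N0=(alive,v0) N0.N1=(alive,v0) N0.N2=(suspect,v1) | N2.N0=(alive,v0) N2.N1=(alive,v0) N2.N2=(suspect,v1)
Op 10: gossip N1<->N0 -> N1.N0=(suspect,v1) N1.N1=(alive,v1) N1.N2=(suspect,v2) | N0.N0=(suspect,v1) N0.N1=(alive,v1) N0.N2=(suspect,v2)
Op 11: N0 marks N1=alive -> (alive,v2)
Op 12: gossip N0<->N1 -> N0.N0=(suspect,v1) N0.N1=(alive,v2) N0.N2=(suspect,v2) | N1.N0=(suspect,v1) N1.N1=(alive,v2) N1.N2=(suspect,v2)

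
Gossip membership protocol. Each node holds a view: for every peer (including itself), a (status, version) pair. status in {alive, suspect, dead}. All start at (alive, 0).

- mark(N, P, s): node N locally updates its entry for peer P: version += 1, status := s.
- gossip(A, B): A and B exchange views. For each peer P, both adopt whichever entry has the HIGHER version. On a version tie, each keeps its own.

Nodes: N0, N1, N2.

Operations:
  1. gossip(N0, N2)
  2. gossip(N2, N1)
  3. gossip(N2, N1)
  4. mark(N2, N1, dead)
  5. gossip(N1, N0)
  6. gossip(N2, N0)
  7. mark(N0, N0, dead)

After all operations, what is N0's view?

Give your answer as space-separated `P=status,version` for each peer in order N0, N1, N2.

Op 1: gossip N0<->N2 -> N0.N0=(alive,v0) N0.N1=(alive,v0) N0.N2=(alive,v0) | N2.N0=(alive,v0) N2.N1=(alive,v0) N2.N2=(alive,v0)
Op 2: gossip N2<->N1 -> N2.N0=(alive,v0) N2.N1=(alive,v0) N2.N2=(alive,v0) | N1.N0=(alive,v0) N1.N1=(alive,v0) N1.N2=(alive,v0)
Op 3: gossip N2<->N1 -> N2.N0=(alive,v0) N2.N1=(alive,v0) N2.N2=(alive,v0) | N1.N0=(alive,v0) N1.N1=(alive,v0) N1.N2=(alive,v0)
Op 4: N2 marks N1=dead -> (dead,v1)
Op 5: gossip N1<->N0 -> N1.N0=(alive,v0) N1.N1=(alive,v0) N1.N2=(alive,v0) | N0.N0=(alive,v0) N0.N1=(alive,v0) N0.N2=(alive,v0)
Op 6: gossip N2<->N0 -> N2.N0=(alive,v0) N2.N1=(dead,v1) N2.N2=(alive,v0) | N0.N0=(alive,v0) N0.N1=(dead,v1) N0.N2=(alive,v0)
Op 7: N0 marks N0=dead -> (dead,v1)

Answer: N0=dead,1 N1=dead,1 N2=alive,0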